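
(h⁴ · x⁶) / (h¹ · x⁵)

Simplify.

Quotient: h³ · x¹

h³*x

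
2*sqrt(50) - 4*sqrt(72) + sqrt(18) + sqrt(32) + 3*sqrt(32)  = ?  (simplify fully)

2*sqrt(50) = 10*sqrt(2); 4*sqrt(72) = 24*sqrt(2); sqrt(18) = 3*sqrt(2); sqrt(32) = 4*sqrt(2); 3*sqrt(32) = 12*sqrt(2)
Combine: (10 - 24 + 3 + 4 + 12)·sqrt(2) = 5*sqrt(2)

5*sqrt(2)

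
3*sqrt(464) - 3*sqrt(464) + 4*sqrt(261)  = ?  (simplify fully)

3*sqrt(464) = 12*sqrt(29); 3*sqrt(464) = 12*sqrt(29); 4*sqrt(261) = 12*sqrt(29)
Combine: (12 - 12 + 12)·sqrt(29) = 12*sqrt(29)

12*sqrt(29)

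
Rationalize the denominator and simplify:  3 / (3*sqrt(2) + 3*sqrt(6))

Multiply numerator and denominator by -3*sqrt(2) + 3*sqrt(6).
Denominator becomes 36; numerator becomes -9*sqrt(2) + 9*sqrt(6).

(-sqrt(2) + sqrt(6))/4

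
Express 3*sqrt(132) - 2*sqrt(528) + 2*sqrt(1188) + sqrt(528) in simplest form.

3*sqrt(132) = 6*sqrt(33); 2*sqrt(528) = 8*sqrt(33); 2*sqrt(1188) = 12*sqrt(33); sqrt(528) = 4*sqrt(33)
Combine: (6 - 8 + 12 + 4)·sqrt(33) = 14*sqrt(33)

14*sqrt(33)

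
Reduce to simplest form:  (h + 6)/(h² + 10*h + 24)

Factor: h² + 10*h + 24 = (h + 4)·(h + 6)
Cancel the common factor (h + 6).

1/(h + 4)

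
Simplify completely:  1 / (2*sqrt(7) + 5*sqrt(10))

(-2*sqrt(7) + 5*sqrt(10))/222

Multiply numerator and denominator by -2*sqrt(7) + 5*sqrt(10).
Denominator becomes 222; numerator becomes -2*sqrt(7) + 5*sqrt(10).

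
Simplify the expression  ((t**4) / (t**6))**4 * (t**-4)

t**(-12)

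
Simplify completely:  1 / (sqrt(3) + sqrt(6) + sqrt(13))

Group as (sqrt(3) + sqrt(13)) + sqrt(6); multiply by (sqrt(3) + sqrt(13)) - sqrt(6), then rationalise the remaining surd.

(-3*sqrt(26) - 2*sqrt(13) + 5*sqrt(6) + 8*sqrt(3))/28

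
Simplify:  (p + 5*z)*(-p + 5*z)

-p^2 + 25*z^2

(5*z)^2 - (p)^2 = -p^2 + 25*z^2.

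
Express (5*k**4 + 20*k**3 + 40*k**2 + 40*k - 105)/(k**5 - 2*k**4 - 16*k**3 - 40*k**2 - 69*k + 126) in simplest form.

5/(k - 6)

Factor: 5*k**4 + 20*k**3 + 40*k**2 + 40*k - 105 = 5*(k**2 + 2*k + 7)*(k + 3)*(k - 1);  k**5 - 2*k**4 - 16*k**3 - 40*k**2 - 69*k + 126 = (k - 6)*(k - 1)*(k + 3)*(k**2 + 2*k + 7)
Cancel the common factors (k**2 + 2*k + 7), (k - 1), (k + 3).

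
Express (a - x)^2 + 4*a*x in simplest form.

(a + x)^2

Expand the square and combine the 4*a*x term.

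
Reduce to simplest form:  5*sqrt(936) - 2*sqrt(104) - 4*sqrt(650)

6*sqrt(26)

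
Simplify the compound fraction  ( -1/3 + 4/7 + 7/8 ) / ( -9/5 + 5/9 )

Numerator: -1/3 + 4/7 + 7/8 = 187/168
Denominator: -9/5 + 5/9 = -56/45
Divide: (187/168) · (-45/56) = -2805/3136

-2805/3136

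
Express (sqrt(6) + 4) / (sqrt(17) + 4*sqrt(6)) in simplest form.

(-4*sqrt(17) - sqrt(102) + 24 + 16*sqrt(6))/79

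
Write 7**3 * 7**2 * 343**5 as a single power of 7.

7**20

7**3 = 7**3; 7**2 = 7**2; 343**5 = 7**15
Combine exponents: 7**20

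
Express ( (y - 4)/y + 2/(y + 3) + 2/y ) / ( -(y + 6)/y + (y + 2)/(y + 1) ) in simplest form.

Numerator: (y - 4)/y + 2/(y + 3) + 2/y = (y² + 3*y - 6)/(y² + 3*y)
Denominator: -(y + 6)/y + (y + 2)/(y + 1) = (-5*y - 6)/(y² + y)
Divide: ((y² + 3*y - 6)/(y² + 3*y)) · ((y² + y)/(-5*y - 6)) = (-y³ - 4*y² + 3*y + 6)/(5*y² + 21*y + 18)

(-y³ - 4*y² + 3*y + 6)/(5*y² + 21*y + 18)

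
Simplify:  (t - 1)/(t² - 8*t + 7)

1/(t - 7)

Factor: t² - 8*t + 7 = (t - 1)·(t - 7)
Cancel the common factor (t - 1).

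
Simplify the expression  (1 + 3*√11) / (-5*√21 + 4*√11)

Multiply numerator and denominator by 4*√11 + 5*√21.
Denominator becomes -349; numerator becomes 4*√11 + 5*√21 + 132 + 15*√231.

(-15*√231 - 132 - 5*√21 - 4*√11)/349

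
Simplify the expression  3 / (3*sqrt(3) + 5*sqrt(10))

Multiply numerator and denominator by -3*sqrt(3) + 5*sqrt(10).
Denominator becomes 223; numerator becomes -9*sqrt(3) + 15*sqrt(10).

(-9*sqrt(3) + 15*sqrt(10))/223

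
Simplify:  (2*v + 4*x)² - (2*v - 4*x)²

32*v*x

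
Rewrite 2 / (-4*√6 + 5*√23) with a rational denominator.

Multiply numerator and denominator by 4*√6 + 5*√23.
Denominator becomes 479; numerator becomes 8*√6 + 10*√23.

(8*√6 + 10*√23)/479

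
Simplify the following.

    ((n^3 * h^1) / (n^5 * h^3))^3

1/(h^6*n^6)

Inside the bracket: (n^-2) * (h^-2)
Raise to the power 3: (n^-6) * (h^-6)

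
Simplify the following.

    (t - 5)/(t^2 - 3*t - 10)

1/(t + 2)

Factor: t^2 - 3*t - 10 = (t - 5)*(t + 2)
Cancel the common factor (t - 5).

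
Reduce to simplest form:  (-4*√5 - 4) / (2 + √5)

-12 + 4*√5

Multiply numerator and denominator by -√5 + 2.
Denominator becomes -1; numerator becomes -4*√5 + 12.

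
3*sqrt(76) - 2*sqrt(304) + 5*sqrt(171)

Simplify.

13*sqrt(19)

3*sqrt(76) = 6*sqrt(19); 2*sqrt(304) = 8*sqrt(19); 5*sqrt(171) = 15*sqrt(19)
Combine: (6 - 8 + 15)·sqrt(19) = 13*sqrt(19)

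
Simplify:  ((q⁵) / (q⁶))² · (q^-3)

Inside the bracket: (q^-1)
Raise to the power 2: (q^-2)
Multiply by (q^-3): add exponents.

q^(-5)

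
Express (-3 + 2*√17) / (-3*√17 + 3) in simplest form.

Multiply numerator and denominator by 3 + 3*√17.
Denominator becomes -144; numerator becomes -3*√17 + 93.

(-31 + √17)/48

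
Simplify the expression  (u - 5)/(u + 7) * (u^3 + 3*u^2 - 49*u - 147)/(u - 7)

Factor: u^3 + 3*u^2 - 49*u - 147 = (u + 7)*(u - 7)*(u + 3)
Cancel the common factors (u + 7), (u - 7).

u^2 - 2*u - 15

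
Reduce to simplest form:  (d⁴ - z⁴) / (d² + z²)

d² - z²

Difference of fourth powers: factor out (d² + z²).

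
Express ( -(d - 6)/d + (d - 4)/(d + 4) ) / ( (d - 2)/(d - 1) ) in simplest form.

(-2*d^2 + 26*d - 24)/(d^3 + 2*d^2 - 8*d)

Numerator: -(d - 6)/d + (d - 4)/(d + 4) = (-2*d + 24)/(d^2 + 4*d)
Denominator: (d - 2)/(d - 1) = (d - 2)/(d - 1)
Divide: ((-2*d + 24)/(d^2 + 4*d)) · ((d - 1)/(d - 2)) = (-2*d^2 + 26*d - 24)/(d^3 + 2*d^2 - 8*d)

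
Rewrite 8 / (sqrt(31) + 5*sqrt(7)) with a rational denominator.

(-sqrt(31) + 5*sqrt(7))/18

Multiply numerator and denominator by -5*sqrt(7) + sqrt(31).
Denominator becomes -144; numerator becomes -40*sqrt(7) + 8*sqrt(31).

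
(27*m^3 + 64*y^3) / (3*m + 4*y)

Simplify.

9*m^2 - 12*m*y + 16*y^2

Factor as (a+b)(a^2-ab+b^2) with a=(3*m), b=(4*y).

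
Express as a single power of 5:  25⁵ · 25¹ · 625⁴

25⁵ = 5^10; 25¹ = 5^2; 625⁴ = 5^16
Combine exponents: 5^28

5^28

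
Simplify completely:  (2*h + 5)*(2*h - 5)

4*h^2 - 25

Product of conjugates: (P+Q)(P-Q) = P^2 - Q^2.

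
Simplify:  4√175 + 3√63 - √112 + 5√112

4√175 = 20*√7; 3√63 = 9*√7; √112 = 4*√7; 5√112 = 20*√7
Combine: (20 + 9 - 4 + 20)·√7 = 45*√7

45*√7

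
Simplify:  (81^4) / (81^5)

3^(-4)

81^4 = 3^16; 81^5 = 3^20
Combine exponents: 3^(-4)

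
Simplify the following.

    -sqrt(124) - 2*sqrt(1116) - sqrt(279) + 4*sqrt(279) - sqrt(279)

-8*sqrt(31)

sqrt(124) = 2*sqrt(31); 2*sqrt(1116) = 12*sqrt(31); sqrt(279) = 3*sqrt(31); 4*sqrt(279) = 12*sqrt(31); sqrt(279) = 3*sqrt(31)
Combine: (-2 - 12 - 3 + 12 - 3)·sqrt(31) = -8*sqrt(31)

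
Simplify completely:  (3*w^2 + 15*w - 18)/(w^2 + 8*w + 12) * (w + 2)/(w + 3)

Factor: 3*w^2 + 15*w - 18 = 3*(w + 6)*(w - 1);  w^2 + 8*w + 12 = (w + 6)*(w + 2)
Cancel the common factors (w + 2), (w + 6).

(3*w - 3)/(w + 3)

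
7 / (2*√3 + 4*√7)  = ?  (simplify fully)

Multiply numerator and denominator by -4*√7 + 2*√3.
Denominator becomes -100; numerator becomes -28*√7 + 14*√3.

(-7*√3 + 14*√7)/50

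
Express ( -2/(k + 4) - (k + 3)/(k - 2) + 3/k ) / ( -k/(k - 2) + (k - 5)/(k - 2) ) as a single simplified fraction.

Numerator: -2/(k + 4) - (k + 3)/(k - 2) + 3/k = (-k³ - 6*k² - 2*k - 24)/(k³ + 2*k² - 8*k)
Denominator: -k/(k - 2) + (k - 5)/(k - 2) = -5/(k - 2)
Divide: ((-k³ - 6*k² - 2*k - 24)/(k³ + 2*k² - 8*k)) · (-k/5 + 2/5) = (k³ + 6*k² + 2*k + 24)/(5*k² + 20*k)

(k³ + 6*k² + 2*k + 24)/(5*k² + 20*k)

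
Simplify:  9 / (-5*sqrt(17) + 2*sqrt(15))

Multiply numerator and denominator by 2*sqrt(15) + 5*sqrt(17).
Denominator becomes -365; numerator becomes 18*sqrt(15) + 45*sqrt(17).

(-45*sqrt(17) - 18*sqrt(15))/365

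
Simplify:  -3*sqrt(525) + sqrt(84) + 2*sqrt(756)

-sqrt(21)

3*sqrt(525) = 15*sqrt(21); sqrt(84) = 2*sqrt(21); 2*sqrt(756) = 12*sqrt(21)
Combine: (-15 + 2 + 12)·sqrt(21) = -sqrt(21)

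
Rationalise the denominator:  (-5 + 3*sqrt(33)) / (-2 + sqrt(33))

(sqrt(33) + 89)/29

Multiply numerator and denominator by -sqrt(33) - 2.
Denominator becomes -29; numerator becomes -89 - sqrt(33).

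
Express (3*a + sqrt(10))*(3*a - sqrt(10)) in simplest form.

9*a**2 - 10

Product of conjugates: (P+Q)(P-Q) = P**2 - Q**2.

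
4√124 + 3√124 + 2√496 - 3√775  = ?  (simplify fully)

4√124 = 8*√31; 3√124 = 6*√31; 2√496 = 8*√31; 3√775 = 15*√31
Combine: (8 + 6 + 8 - 15)·√31 = 7*√31

7*√31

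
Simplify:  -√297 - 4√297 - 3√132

√297 = 3*√33; 4√297 = 12*√33; 3√132 = 6*√33
Combine: (-3 - 12 - 6)·√33 = -21*√33

-21*√33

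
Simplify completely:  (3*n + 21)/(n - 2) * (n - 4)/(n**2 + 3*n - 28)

Factor: 3*n + 21 = 3*(n + 7);  n**2 + 3*n - 28 = (n - 4)*(n + 7)
Cancel the common factors (n - 4), (n + 7).

3/(n - 2)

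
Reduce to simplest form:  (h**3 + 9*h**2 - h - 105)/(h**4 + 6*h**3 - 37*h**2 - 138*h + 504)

(h + 5)/(h**2 + 2*h - 24)

Factor: h**3 + 9*h**2 - h - 105 = (h + 5)*(h - 3)*(h + 7);  h**4 + 6*h**3 - 37*h**2 - 138*h + 504 = (h + 6)*(h - 4)*(h + 7)*(h - 3)
Cancel the common factors (h - 3), (h + 7).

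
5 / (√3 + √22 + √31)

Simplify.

Group as (√22 + √31) + √3; multiply by (√22 + √31) - √3, then rationalise the remaining surd.

(-5*√2046 - 15*√31 + 30*√22 + 125*√3)/114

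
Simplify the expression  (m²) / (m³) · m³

Quotient: (m^-1)
Multiply by m³: add exponents.

m²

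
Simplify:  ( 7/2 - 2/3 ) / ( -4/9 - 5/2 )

-51/53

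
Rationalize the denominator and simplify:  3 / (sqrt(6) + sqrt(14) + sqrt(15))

(-36*sqrt(35) + 15*sqrt(15) + 21*sqrt(14) + 69*sqrt(6))/311

Group as (sqrt(6) + sqrt(15)) + sqrt(14); multiply by (sqrt(6) + sqrt(15)) - sqrt(14), then rationalise the remaining surd.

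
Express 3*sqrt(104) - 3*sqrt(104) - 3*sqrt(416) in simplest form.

-12*sqrt(26)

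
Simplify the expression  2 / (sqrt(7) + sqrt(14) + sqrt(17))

(-7*sqrt(34) + 2*sqrt(17) + 5*sqrt(14) + 12*sqrt(7))/94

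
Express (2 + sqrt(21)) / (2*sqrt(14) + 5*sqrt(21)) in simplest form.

Multiply numerator and denominator by -2*sqrt(14) + 5*sqrt(21).
Denominator becomes 469; numerator becomes -14*sqrt(6) - 4*sqrt(14) + 10*sqrt(21) + 105.

(-14*sqrt(6) - 4*sqrt(14) + 10*sqrt(21) + 105)/469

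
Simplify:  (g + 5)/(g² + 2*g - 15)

Factor: g² + 2*g - 15 = (g - 3)·(g + 5)
Cancel the common factor (g + 5).

1/(g - 3)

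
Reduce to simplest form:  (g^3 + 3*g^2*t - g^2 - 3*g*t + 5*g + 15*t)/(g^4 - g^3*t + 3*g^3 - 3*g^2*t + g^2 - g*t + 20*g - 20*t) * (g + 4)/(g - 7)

Factor: g^3 + 3*g^2*t - g^2 - 3*g*t + 5*g + 15*t = (g^2 - g + 5)*(g + 3*t);  g^4 - g^3*t + 3*g^3 - 3*g^2*t + g^2 - g*t + 20*g - 20*t = (g^2 - g + 5)*(g - t)*(g + 4)
Cancel the common factors (g^2 - g + 5), (g + 4).

(-g - 3*t)/(-g^2 + g*t + 7*g - 7*t)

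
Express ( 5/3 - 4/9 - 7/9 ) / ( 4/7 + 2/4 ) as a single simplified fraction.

Numerator: 5/3 - 4/9 - 7/9 = 4/9
Denominator: 4/7 + 2/4 = 15/14
Divide: (4/9) · (14/15) = 56/135

56/135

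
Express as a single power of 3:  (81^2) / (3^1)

81^2 = 3^8; 3^1 = 3^1
Combine exponents: 3^7

3^7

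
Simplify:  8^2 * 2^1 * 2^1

2^8

8^2 = 2^6; 2^1 = 2^1; 2^1 = 2^1
Combine exponents: 2^8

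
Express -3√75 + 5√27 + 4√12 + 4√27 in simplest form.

3√75 = 15*√3; 5√27 = 15*√3; 4√12 = 8*√3; 4√27 = 12*√3
Combine: (-15 + 15 + 8 + 12)·√3 = 20*√3

20*√3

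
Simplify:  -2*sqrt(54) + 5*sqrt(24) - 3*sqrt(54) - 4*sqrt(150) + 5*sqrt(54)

-10*sqrt(6)

2*sqrt(54) = 6*sqrt(6); 5*sqrt(24) = 10*sqrt(6); 3*sqrt(54) = 9*sqrt(6); 4*sqrt(150) = 20*sqrt(6); 5*sqrt(54) = 15*sqrt(6)
Combine: (-6 + 10 - 9 - 20 + 15)·sqrt(6) = -10*sqrt(6)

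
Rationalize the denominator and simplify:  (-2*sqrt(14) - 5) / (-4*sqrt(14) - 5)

Multiply numerator and denominator by -5 + 4*sqrt(14).
Denominator becomes -199; numerator becomes -87 - 10*sqrt(14).

(10*sqrt(14) + 87)/199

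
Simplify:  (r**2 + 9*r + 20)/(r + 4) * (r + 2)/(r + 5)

Factor: r**2 + 9*r + 20 = (r + 5)*(r + 4)
Cancel the common factors (r + 5), (r + 4).

r + 2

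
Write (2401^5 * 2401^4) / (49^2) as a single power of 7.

2401^5 = 7^20; 2401^4 = 7^16; 49^2 = 7^4
Combine exponents: 7^32

7^32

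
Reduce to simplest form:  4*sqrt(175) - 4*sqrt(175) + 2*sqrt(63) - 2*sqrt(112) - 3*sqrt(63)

-11*sqrt(7)

4*sqrt(175) = 20*sqrt(7); 4*sqrt(175) = 20*sqrt(7); 2*sqrt(63) = 6*sqrt(7); 2*sqrt(112) = 8*sqrt(7); 3*sqrt(63) = 9*sqrt(7)
Combine: (20 - 20 + 6 - 8 - 9)·sqrt(7) = -11*sqrt(7)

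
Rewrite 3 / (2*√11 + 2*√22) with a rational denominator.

(-3*√11 + 3*√22)/22

Multiply numerator and denominator by -2*√11 + 2*√22.
Denominator becomes 44; numerator becomes -6*√11 + 6*√22.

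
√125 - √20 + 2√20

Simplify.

7*√5

√125 = 5*√5; √20 = 2*√5; 2√20 = 4*√5
Combine: (5 - 2 + 4)·√5 = 7*√5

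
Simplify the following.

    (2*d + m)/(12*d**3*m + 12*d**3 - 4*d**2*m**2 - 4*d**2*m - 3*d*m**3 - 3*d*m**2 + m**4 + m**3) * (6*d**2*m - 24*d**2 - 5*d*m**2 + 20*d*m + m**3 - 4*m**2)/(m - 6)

Factor: 12*d**3*m + 12*d**3 - 4*d**2*m**2 - 4*d**2*m - 3*d*m**3 - 3*d*m**2 + m**4 + m**3 = (-2*d + m)*(2*d + m)*(m + 1)*(-3*d + m);  6*d**2*m - 24*d**2 - 5*d*m**2 + 20*d*m + m**3 - 4*m**2 = (-2*d + m)*(m - 4)*(-3*d + m)
Cancel the common factors (2*d + m), (-2*d + m), (-3*d + m).

(m - 4)/(m**2 - 5*m - 6)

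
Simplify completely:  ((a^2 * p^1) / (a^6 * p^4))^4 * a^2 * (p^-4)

Inside the bracket: (a^-4) * (p^-3)
Raise to the power 4: (a^-16) * (p^-12)
Multiply by a^2 * (p^-4): add exponents.

1/(a^14*p^16)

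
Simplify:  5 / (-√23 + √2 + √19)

(5*√23 + 15*√19 + 100*√2 + 5*√874)/74

Group as (√2 + √19) - √23; multiply by (√2 + √19) + √23, then rationalise the remaining surd.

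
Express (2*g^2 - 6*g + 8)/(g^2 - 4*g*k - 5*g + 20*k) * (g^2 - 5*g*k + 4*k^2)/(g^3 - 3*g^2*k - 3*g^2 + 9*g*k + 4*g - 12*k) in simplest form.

(2*g - 2*k)/(g^2 - 3*g*k - 5*g + 15*k)

Factor: 2*g^2 - 6*g + 8 = 2*(g^2 - 3*g + 4);  g^2 - 4*g*k - 5*g + 20*k = (g - 5)*(g - 4*k);  g^2 - 5*g*k + 4*k^2 = (g - k)*(g - 4*k);  g^3 - 3*g^2*k - 3*g^2 + 9*g*k + 4*g - 12*k = (g^2 - 3*g + 4)*(g - 3*k)
Cancel the common factors (g^2 - 3*g + 4), (g - 4*k).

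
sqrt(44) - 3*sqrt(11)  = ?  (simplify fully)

-sqrt(11)

sqrt(44) = 2*sqrt(11); 3*sqrt(11) = 3*sqrt(11)
Combine: (2 - 3)·sqrt(11) = -sqrt(11)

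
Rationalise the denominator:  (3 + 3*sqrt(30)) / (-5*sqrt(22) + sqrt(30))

Multiply numerator and denominator by sqrt(30) + 5*sqrt(22).
Denominator becomes -520; numerator becomes 3*sqrt(30) + 15*sqrt(22) + 90 + 30*sqrt(165).

(-30*sqrt(165) - 90 - 15*sqrt(22) - 3*sqrt(30))/520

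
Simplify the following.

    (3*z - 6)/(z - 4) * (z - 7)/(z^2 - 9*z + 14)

3/(z - 4)

Factor: 3*z - 6 = 3*(z - 2);  z^2 - 9*z + 14 = (z - 7)*(z - 2)
Cancel the common factors (z - 7), (z - 2).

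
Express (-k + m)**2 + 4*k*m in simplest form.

Expanding gives k**2 + 2*k*m + m**2, a perfect square.

(k + m)**2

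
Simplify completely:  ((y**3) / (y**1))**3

y**6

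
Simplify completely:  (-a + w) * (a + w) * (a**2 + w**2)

-a**4 + w**4

Telescope via difference of squares: (w+a)(w-a) = -a**2 + w**2, then repeat with the next factor.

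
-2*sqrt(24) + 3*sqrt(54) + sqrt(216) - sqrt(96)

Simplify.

7*sqrt(6)

2*sqrt(24) = 4*sqrt(6); 3*sqrt(54) = 9*sqrt(6); sqrt(216) = 6*sqrt(6); sqrt(96) = 4*sqrt(6)
Combine: (-4 + 9 + 6 - 4)·sqrt(6) = 7*sqrt(6)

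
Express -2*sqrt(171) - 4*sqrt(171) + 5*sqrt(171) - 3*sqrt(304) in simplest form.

-15*sqrt(19)

2*sqrt(171) = 6*sqrt(19); 4*sqrt(171) = 12*sqrt(19); 5*sqrt(171) = 15*sqrt(19); 3*sqrt(304) = 12*sqrt(19)
Combine: (-6 - 12 + 15 - 12)·sqrt(19) = -15*sqrt(19)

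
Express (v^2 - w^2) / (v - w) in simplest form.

v + w

Difference of squares: factor out (v - w).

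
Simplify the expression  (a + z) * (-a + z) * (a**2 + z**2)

-a**4 + z**4

Telescope via difference of squares: (z+a)(z-a) = -a**2 + z**2, then repeat with the next factor.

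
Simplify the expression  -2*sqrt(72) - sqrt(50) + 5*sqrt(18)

-2*sqrt(2)

2*sqrt(72) = 12*sqrt(2); sqrt(50) = 5*sqrt(2); 5*sqrt(18) = 15*sqrt(2)
Combine: (-12 - 5 + 15)·sqrt(2) = -2*sqrt(2)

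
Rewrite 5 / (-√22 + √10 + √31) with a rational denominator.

(-95*√22 + 5*√31 + 215*√10 + 20*√1705)/879

Group as (√10 + √31) - √22; multiply by (√10 + √31) + √22, then rationalise the remaining surd.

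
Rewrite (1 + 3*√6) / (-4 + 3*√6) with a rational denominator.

Multiply numerator and denominator by -3*√6 - 4.
Denominator becomes -38; numerator becomes -58 - 15*√6.

(15*√6 + 58)/38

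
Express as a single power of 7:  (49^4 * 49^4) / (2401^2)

7^8

49^4 = 7^8; 49^4 = 7^8; 2401^2 = 7^8
Combine exponents: 7^8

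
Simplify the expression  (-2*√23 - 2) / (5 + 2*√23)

Multiply numerator and denominator by -2*√23 + 5.
Denominator becomes -67; numerator becomes -6*√23 + 82.

(-82 + 6*√23)/67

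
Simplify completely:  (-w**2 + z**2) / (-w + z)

w + z

-w**2 + z**2 factors as (-w + z)*(w + z).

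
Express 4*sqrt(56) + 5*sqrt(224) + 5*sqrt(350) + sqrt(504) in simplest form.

59*sqrt(14)

4*sqrt(56) = 8*sqrt(14); 5*sqrt(224) = 20*sqrt(14); 5*sqrt(350) = 25*sqrt(14); sqrt(504) = 6*sqrt(14)
Combine: (8 + 20 + 25 + 6)·sqrt(14) = 59*sqrt(14)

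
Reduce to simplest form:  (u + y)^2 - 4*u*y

(u - y)^2

Expanding gives u^2 - 2*u*y + y^2, a perfect square.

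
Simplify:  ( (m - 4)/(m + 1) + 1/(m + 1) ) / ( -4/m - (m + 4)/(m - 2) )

(-m**3 + 5*m**2 - 6*m)/(m**3 + 9*m**2 - 8)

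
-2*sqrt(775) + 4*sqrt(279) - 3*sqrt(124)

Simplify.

2*sqrt(775) = 10*sqrt(31); 4*sqrt(279) = 12*sqrt(31); 3*sqrt(124) = 6*sqrt(31)
Combine: (-10 + 12 - 6)·sqrt(31) = -4*sqrt(31)

-4*sqrt(31)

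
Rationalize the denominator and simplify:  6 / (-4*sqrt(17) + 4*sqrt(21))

Multiply numerator and denominator by 4*sqrt(17) + 4*sqrt(21).
Denominator becomes 64; numerator becomes 24*sqrt(17) + 24*sqrt(21).

(3*sqrt(17) + 3*sqrt(21))/8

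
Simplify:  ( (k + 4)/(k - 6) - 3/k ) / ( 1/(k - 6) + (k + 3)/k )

Numerator: (k + 4)/(k - 6) - 3/k = (k^2 + k + 18)/(k^2 - 6*k)
Denominator: 1/(k - 6) + (k + 3)/k = (k^2 - 2*k - 18)/(k^2 - 6*k)
Divide: ((k^2 + k + 18)/(k^2 - 6*k)) · ((k^2 - 6*k)/(k^2 - 2*k - 18)) = (k^2 + k + 18)/(k^2 - 2*k - 18)

(k^2 + k + 18)/(k^2 - 2*k - 18)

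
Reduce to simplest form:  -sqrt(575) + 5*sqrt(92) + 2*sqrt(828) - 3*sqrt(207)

8*sqrt(23)

sqrt(575) = 5*sqrt(23); 5*sqrt(92) = 10*sqrt(23); 2*sqrt(828) = 12*sqrt(23); 3*sqrt(207) = 9*sqrt(23)
Combine: (-5 + 10 + 12 - 9)·sqrt(23) = 8*sqrt(23)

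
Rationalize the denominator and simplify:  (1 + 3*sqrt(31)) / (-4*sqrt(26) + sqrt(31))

(-12*sqrt(806) - 93 - 4*sqrt(26) - sqrt(31))/385

Multiply numerator and denominator by sqrt(31) + 4*sqrt(26).
Denominator becomes -385; numerator becomes sqrt(31) + 4*sqrt(26) + 93 + 12*sqrt(806).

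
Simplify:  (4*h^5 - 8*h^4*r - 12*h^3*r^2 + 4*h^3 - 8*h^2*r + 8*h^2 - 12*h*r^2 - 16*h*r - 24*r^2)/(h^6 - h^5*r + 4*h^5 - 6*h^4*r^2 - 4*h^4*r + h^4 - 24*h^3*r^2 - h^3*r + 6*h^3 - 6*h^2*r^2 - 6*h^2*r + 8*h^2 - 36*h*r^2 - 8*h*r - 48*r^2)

(4*h + 4*r)/(h^2 + 2*h*r + 4*h + 8*r)

Factor: 4*h^5 - 8*h^4*r - 12*h^3*r^2 + 4*h^3 - 8*h^2*r + 8*h^2 - 12*h*r^2 - 16*h*r - 24*r^2 = 4*(h + r)*(h^2 - h + 2)*(h + 1)*(h - 3*r);  h^6 - h^5*r + 4*h^5 - 6*h^4*r^2 - 4*h^4*r + h^4 - 24*h^3*r^2 - h^3*r + 6*h^3 - 6*h^2*r^2 - 6*h^2*r + 8*h^2 - 36*h*r^2 - 8*h*r - 48*r^2 = (h + 1)*(h + 4)*(h + 2*r)*(h - 3*r)*(h^2 - h + 2)
Cancel the common factors (h^2 - h + 2), (h + 1), (h - 3*r).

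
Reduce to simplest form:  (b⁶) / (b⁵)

Quotient: b¹

b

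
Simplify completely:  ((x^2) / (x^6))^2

x^(-8)

Inside the bracket: (x^-4)
Raise to the power 2: (x^-8)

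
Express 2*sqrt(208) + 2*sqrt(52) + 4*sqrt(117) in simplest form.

24*sqrt(13)

2*sqrt(208) = 8*sqrt(13); 2*sqrt(52) = 4*sqrt(13); 4*sqrt(117) = 12*sqrt(13)
Combine: (8 + 4 + 12)·sqrt(13) = 24*sqrt(13)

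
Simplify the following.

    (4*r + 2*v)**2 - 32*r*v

Expand the square and combine the 32*r*v term.

4*(2*r - v)**2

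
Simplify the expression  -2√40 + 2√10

2√40 = 4*√10; 2√10 = 2*√10
Combine: (-4 + 2)·√10 = -2*√10

-2*√10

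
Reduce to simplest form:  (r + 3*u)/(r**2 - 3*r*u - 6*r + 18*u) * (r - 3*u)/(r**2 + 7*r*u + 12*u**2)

Factor: r**2 - 3*r*u - 6*r + 18*u = (r - 3*u)*(r - 6);  r**2 + 7*r*u + 12*u**2 = (r + 4*u)*(r + 3*u)
Cancel the common factors (r + 3*u), (r - 3*u).

1/(r**2 + 4*r*u - 6*r - 24*u)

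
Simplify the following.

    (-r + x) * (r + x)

Telescope via difference of squares: (x+r)(x-r) = -r^2 + x^2.

-r^2 + x^2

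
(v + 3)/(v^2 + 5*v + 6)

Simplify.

1/(v + 2)

Factor: v^2 + 5*v + 6 = (v + 3)*(v + 2)
Cancel the common factor (v + 3).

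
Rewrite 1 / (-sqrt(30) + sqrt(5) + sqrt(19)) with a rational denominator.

Group as (sqrt(5) + sqrt(19)) - sqrt(30); multiply by (sqrt(5) + sqrt(19)) + sqrt(30), then rationalise the remaining surd.

(3*sqrt(30) + 8*sqrt(19) + 22*sqrt(5) + 5*sqrt(114))/172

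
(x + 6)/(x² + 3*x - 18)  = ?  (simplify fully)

Factor: x² + 3*x - 18 = (x - 3)·(x + 6)
Cancel the common factor (x + 6).

1/(x - 3)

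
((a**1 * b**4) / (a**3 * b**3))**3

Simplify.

b**3/a**6

Inside the bracket: (a**-2) * b**1
Raise to the power 3: (a**-6) * b**3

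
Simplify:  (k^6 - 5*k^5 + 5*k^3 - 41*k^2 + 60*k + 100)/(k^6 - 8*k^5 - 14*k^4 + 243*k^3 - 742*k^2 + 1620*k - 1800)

(k^2 + 3*k + 2)/(k^2 - 36)

Factor: k^6 - 5*k^5 + 5*k^3 - 41*k^2 + 60*k + 100 = (k + 1)*(k + 2)*(k^2 - k + 5)*(k - 2)*(k - 5);  k^6 - 8*k^5 - 14*k^4 + 243*k^3 - 742*k^2 + 1620*k - 1800 = (k - 5)*(k^2 - k + 5)*(k + 6)*(k - 2)*(k - 6)
Cancel the common factors (k^2 - k + 5), (k - 5), (k - 2).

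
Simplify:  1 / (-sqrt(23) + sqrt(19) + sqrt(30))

(-13*sqrt(23) + 6*sqrt(30) + 17*sqrt(19) + sqrt(13110))/802

Group as (sqrt(19) + sqrt(30)) - sqrt(23); multiply by (sqrt(19) + sqrt(30)) + sqrt(23), then rationalise the remaining surd.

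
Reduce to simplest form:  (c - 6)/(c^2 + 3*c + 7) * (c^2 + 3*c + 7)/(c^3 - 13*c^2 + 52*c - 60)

1/(c^2 - 7*c + 10)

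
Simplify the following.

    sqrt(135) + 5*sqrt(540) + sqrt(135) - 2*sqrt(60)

32*sqrt(15)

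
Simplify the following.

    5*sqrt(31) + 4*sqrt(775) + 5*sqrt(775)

5*sqrt(31) = 5*sqrt(31); 4*sqrt(775) = 20*sqrt(31); 5*sqrt(775) = 25*sqrt(31)
Combine: (5 + 20 + 25)·sqrt(31) = 50*sqrt(31)

50*sqrt(31)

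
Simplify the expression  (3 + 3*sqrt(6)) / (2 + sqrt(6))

Multiply numerator and denominator by -sqrt(6) + 2.
Denominator becomes -2; numerator becomes -12 + 3*sqrt(6).

(-3*sqrt(6) + 12)/2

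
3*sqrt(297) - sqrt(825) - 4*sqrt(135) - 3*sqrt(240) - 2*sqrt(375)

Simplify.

3*sqrt(297) = 9*sqrt(33); sqrt(825) = 5*sqrt(33); 4*sqrt(135) = 12*sqrt(15); 3*sqrt(240) = 12*sqrt(15); 2*sqrt(375) = 10*sqrt(15)

-34*sqrt(15) + 4*sqrt(33)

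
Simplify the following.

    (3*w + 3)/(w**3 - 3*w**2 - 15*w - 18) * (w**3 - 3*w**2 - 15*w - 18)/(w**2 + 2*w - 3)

Factor: 3*w + 3 = 3*(w + 1);  w**3 - 3*w**2 - 15*w - 18 = (w - 6)*(w**2 + 3*w + 3);  w**3 - 3*w**2 - 15*w - 18 = (w - 6)*(w**2 + 3*w + 3);  w**2 + 2*w - 3 = (w - 1)*(w + 3)
Cancel the common factors (w**2 + 3*w + 3), (w - 6).

(3*w + 3)/(w**2 + 2*w - 3)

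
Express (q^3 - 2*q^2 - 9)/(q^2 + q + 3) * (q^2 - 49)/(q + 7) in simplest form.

q^2 - 10*q + 21

Factor: q^3 - 2*q^2 - 9 = (q^2 + q + 3)*(q - 3);  q^2 - 49 = (q + 7)*(q - 7)
Cancel the common factors (q^2 + q + 3), (q + 7).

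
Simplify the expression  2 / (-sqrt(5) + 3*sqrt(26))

(2*sqrt(5) + 6*sqrt(26))/229

Multiply numerator and denominator by sqrt(5) + 3*sqrt(26).
Denominator becomes 229; numerator becomes 2*sqrt(5) + 6*sqrt(26).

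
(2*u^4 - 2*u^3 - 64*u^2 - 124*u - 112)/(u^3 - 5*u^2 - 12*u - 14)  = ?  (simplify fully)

2*u + 8

Factor: 2*u^4 - 2*u^3 - 64*u^2 - 124*u - 112 = 2*(u + 4)*(u - 7)*(u^2 + 2*u + 2);  u^3 - 5*u^2 - 12*u - 14 = (u - 7)*(u^2 + 2*u + 2)
Cancel the common factors (u^2 + 2*u + 2), (u - 7).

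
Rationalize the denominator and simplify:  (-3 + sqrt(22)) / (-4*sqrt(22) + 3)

(-79 + 9*sqrt(22))/343

Multiply numerator and denominator by 3 + 4*sqrt(22).
Denominator becomes -343; numerator becomes -9*sqrt(22) + 79.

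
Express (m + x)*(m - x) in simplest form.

m^2 - x^2

Product of conjugates: (P+Q)(P-Q) = P^2 - Q^2.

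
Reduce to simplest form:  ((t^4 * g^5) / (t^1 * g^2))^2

g^6*t^6

Inside the bracket: t^3 * g^3
Raise to the power 2: t^6 * g^6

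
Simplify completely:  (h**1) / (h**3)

h**(-2)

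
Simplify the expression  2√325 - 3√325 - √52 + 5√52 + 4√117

15*√13

2√325 = 10*√13; 3√325 = 15*√13; √52 = 2*√13; 5√52 = 10*√13; 4√117 = 12*√13
Combine: (10 - 15 - 2 + 10 + 12)·√13 = 15*√13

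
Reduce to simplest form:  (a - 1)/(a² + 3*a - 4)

Factor: a² + 3*a - 4 = (a - 1)·(a + 4)
Cancel the common factor (a - 1).

1/(a + 4)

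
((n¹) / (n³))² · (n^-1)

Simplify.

Inside the bracket: (n^-2)
Raise to the power 2: (n^-4)
Multiply by (n^-1): add exponents.

n^(-5)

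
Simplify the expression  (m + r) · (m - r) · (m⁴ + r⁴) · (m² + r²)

Telescope via difference of squares: (m+r)(m-r) = m² - r², then repeat with the next factor.

m⁸ - r⁸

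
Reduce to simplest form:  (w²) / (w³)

Quotient: (w^-1)

1/w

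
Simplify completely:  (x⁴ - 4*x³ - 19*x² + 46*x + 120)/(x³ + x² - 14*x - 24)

Factor: x⁴ - 4*x³ - 19*x² + 46*x + 120 = (x - 5)·(x + 2)·(x + 3)·(x - 4);  x³ + x² - 14*x - 24 = (x + 3)·(x - 4)·(x + 2)
Cancel the common factors (x + 2), (x - 4), (x + 3).

x - 5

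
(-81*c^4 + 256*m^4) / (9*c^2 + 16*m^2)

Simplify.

-9*c^2 + 16*m^2

-81*c^4 + 256*m^4 factors as -(3*c - 4*m)*(3*c + 4*m)*(9*c^2 + 16*m^2).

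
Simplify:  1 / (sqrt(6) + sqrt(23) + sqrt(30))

Group as (sqrt(6) + sqrt(30)) + sqrt(23); multiply by (sqrt(6) + sqrt(30)) - sqrt(23), then rationalise the remaining surd.

(-12*sqrt(115) - sqrt(30) + 13*sqrt(23) + 47*sqrt(6))/551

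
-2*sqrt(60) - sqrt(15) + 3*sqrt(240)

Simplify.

2*sqrt(60) = 4*sqrt(15); sqrt(15) = sqrt(15); 3*sqrt(240) = 12*sqrt(15)
Combine: (-4 - 1 + 12)·sqrt(15) = 7*sqrt(15)

7*sqrt(15)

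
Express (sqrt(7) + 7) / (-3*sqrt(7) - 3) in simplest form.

-sqrt(7)/3

Multiply numerator and denominator by -3 + 3*sqrt(7).
Denominator becomes -54; numerator becomes 18*sqrt(7).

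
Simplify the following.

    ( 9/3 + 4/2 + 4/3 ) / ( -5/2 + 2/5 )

-190/63

Numerator: 9/3 + 4/2 + 4/3 = 19/3
Denominator: -5/2 + 2/5 = -21/10
Divide: (19/3) · (-10/21) = -190/63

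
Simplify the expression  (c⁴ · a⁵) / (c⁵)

a⁵/c

Quotient: (c^-1) · a⁵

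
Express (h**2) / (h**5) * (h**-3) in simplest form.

Quotient: (h**-3)
Multiply by (h**-3): add exponents.

h**(-6)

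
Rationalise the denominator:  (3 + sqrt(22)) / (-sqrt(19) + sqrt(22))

Multiply numerator and denominator by sqrt(19) + sqrt(22).
Denominator becomes 3; numerator becomes 3*sqrt(19) + 3*sqrt(22) + sqrt(418) + 22.

(3*sqrt(19) + 3*sqrt(22) + sqrt(418) + 22)/3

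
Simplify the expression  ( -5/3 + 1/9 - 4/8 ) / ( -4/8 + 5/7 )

Numerator: -5/3 + 1/9 - 4/8 = -37/18
Denominator: -4/8 + 5/7 = 3/14
Divide: (-37/18) · (14/3) = -259/27

-259/27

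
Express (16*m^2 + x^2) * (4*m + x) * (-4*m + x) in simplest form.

-256*m^4 + x^4

Pair the conjugate factors: (x+(4*m))(x-(4*m)) = -16*m^2 + x^2, then repeat with the next factor.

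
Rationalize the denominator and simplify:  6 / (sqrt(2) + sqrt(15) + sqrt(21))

(-9*sqrt(70) - 6*sqrt(21) + 12*sqrt(15) + 51*sqrt(2))/26

Group as (sqrt(2) + sqrt(21)) + sqrt(15); multiply by (sqrt(2) + sqrt(21)) - sqrt(15), then rationalise the remaining surd.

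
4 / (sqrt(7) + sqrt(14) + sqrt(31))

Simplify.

(-14*sqrt(62) - 10*sqrt(31) + 24*sqrt(14) + 38*sqrt(7))/73

Group as (sqrt(7) + sqrt(14)) + sqrt(31); multiply by (sqrt(7) + sqrt(14)) - sqrt(31), then rationalise the remaining surd.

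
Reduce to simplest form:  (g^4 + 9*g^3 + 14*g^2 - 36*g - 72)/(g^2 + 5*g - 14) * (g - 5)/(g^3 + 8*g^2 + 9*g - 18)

(g^2 - 3*g - 10)/(g^2 + 6*g - 7)

Factor: g^4 + 9*g^3 + 14*g^2 - 36*g - 72 = (g + 6)*(g - 2)*(g + 3)*(g + 2);  g^2 + 5*g - 14 = (g - 2)*(g + 7);  g^3 + 8*g^2 + 9*g - 18 = (g + 3)*(g + 6)*(g - 1)
Cancel the common factors (g + 6), (g + 3), (g - 2).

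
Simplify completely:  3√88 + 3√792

24*√22

3√88 = 6*√22; 3√792 = 18*√22
Combine: (6 + 18)·√22 = 24*√22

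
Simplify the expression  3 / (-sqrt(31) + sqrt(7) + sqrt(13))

(11*sqrt(31) + 25*sqrt(13) + 37*sqrt(7) + 2*sqrt(2821))/81

Group as (sqrt(7) + sqrt(13)) - sqrt(31); multiply by (sqrt(7) + sqrt(13)) + sqrt(31), then rationalise the remaining surd.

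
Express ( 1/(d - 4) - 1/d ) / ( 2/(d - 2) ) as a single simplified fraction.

(2*d - 4)/(d² - 4*d)

Numerator: 1/(d - 4) - 1/d = 4/(d² - 4*d)
Denominator: 2/(d - 2) = 2/(d - 2)
Divide: (4/(d² - 4*d)) · (d/2 - 1) = (2*d - 4)/(d² - 4*d)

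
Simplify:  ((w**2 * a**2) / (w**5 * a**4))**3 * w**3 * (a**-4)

Inside the bracket: (w**-3) * (a**-2)
Raise to the power 3: (w**-9) * (a**-6)
Multiply by w**3 * (a**-4): add exponents.

1/(a**10*w**6)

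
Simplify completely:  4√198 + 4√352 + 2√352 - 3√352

24*√22

4√198 = 12*√22; 4√352 = 16*√22; 2√352 = 8*√22; 3√352 = 12*√22
Combine: (12 + 16 + 8 - 12)·√22 = 24*√22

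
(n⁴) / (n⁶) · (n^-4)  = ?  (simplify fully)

n^(-6)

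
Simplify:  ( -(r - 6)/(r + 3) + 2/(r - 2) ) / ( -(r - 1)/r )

(r^3 - 10*r^2 + 6*r)/(r^3 - 7*r + 6)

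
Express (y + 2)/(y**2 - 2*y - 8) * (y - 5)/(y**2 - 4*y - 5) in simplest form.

Factor: y**2 - 2*y - 8 = (y + 2)*(y - 4);  y**2 - 4*y - 5 = (y + 1)*(y - 5)
Cancel the common factors (y - 5), (y + 2).

1/(y**2 - 3*y - 4)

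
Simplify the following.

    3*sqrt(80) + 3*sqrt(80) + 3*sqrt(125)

39*sqrt(5)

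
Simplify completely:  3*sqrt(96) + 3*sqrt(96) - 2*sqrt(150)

14*sqrt(6)

3*sqrt(96) = 12*sqrt(6); 3*sqrt(96) = 12*sqrt(6); 2*sqrt(150) = 10*sqrt(6)
Combine: (12 + 12 - 10)·sqrt(6) = 14*sqrt(6)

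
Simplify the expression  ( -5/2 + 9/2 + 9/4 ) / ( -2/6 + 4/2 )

51/20

Numerator: -5/2 + 9/2 + 9/4 = 17/4
Denominator: -2/6 + 4/2 = 5/3
Divide: (17/4) · (3/5) = 51/20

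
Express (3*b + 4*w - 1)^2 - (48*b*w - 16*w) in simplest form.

(-3*b + 4*w + 1)^2

Expand the square and combine the (48*b*w - 16*w) term.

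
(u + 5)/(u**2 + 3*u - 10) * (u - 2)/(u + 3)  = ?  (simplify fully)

1/(u + 3)

Factor: u**2 + 3*u - 10 = (u + 5)*(u - 2)
Cancel the common factors (u + 5), (u - 2).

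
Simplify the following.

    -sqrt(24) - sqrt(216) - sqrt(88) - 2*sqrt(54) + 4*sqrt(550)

-14*sqrt(6) + 18*sqrt(22)

sqrt(24) = 2*sqrt(6); sqrt(216) = 6*sqrt(6); sqrt(88) = 2*sqrt(22); 2*sqrt(54) = 6*sqrt(6); 4*sqrt(550) = 20*sqrt(22)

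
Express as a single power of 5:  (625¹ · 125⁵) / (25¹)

5^17

625¹ = 5^4; 125⁵ = 5^15; 25¹ = 5^2
Combine exponents: 5^17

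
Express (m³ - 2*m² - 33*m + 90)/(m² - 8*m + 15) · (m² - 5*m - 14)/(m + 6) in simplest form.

Factor: m³ - 2*m² - 33*m + 90 = (m - 3)·(m - 5)·(m + 6);  m² - 8*m + 15 = (m - 5)·(m - 3);  m² - 5*m - 14 = (m + 2)·(m - 7)
Cancel the common factors (m + 6), (m - 3), (m - 5).

m² - 5*m - 14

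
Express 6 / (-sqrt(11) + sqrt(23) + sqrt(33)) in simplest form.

Group as (sqrt(23) + sqrt(33)) - sqrt(11); multiply by (sqrt(23) + sqrt(33)) + sqrt(11), then rationalise the remaining surd.

(-90*sqrt(11) + 2*sqrt(33) + 42*sqrt(23) + 44*sqrt(69))/337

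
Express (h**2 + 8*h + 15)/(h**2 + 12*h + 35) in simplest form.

(h + 3)/(h + 7)

Factor: h**2 + 8*h + 15 = (h + 5)*(h + 3);  h**2 + 12*h + 35 = (h + 7)*(h + 5)
Cancel the common factor (h + 5).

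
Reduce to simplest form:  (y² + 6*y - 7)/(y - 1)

y + 7

Factor: y² + 6*y - 7 = (y - 1)·(y + 7)
Cancel the common factor (y - 1).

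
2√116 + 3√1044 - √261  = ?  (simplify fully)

19*√29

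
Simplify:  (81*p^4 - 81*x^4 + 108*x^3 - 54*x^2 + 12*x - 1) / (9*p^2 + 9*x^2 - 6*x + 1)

81*p^4 - 81*x^4 + 108*x^3 - 54*x^2 + 12*x - 1 factors as -(-3*p + 3*x - 1)*(3*p + 3*x - 1)*(9*p^2 + 9*x^2 - 6*x + 1).

9*p^2 - 9*x^2 + 6*x - 1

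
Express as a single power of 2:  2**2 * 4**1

2**2 = 2**2; 4**1 = 2**2
Combine exponents: 2**4

2**4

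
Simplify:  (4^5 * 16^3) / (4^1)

2^20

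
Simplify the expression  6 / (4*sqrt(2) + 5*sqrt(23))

Multiply numerator and denominator by -4*sqrt(2) + 5*sqrt(23).
Denominator becomes 543; numerator becomes -24*sqrt(2) + 30*sqrt(23).

(-8*sqrt(2) + 10*sqrt(23))/181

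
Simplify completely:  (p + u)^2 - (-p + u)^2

4*p*u

Binomially expand both and collect terms in u, p.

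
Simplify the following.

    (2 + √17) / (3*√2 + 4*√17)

(-3*√34 - 6*√2 + 8*√17 + 68)/254

Multiply numerator and denominator by -3*√2 + 4*√17.
Denominator becomes 254; numerator becomes -3*√34 - 6*√2 + 8*√17 + 68.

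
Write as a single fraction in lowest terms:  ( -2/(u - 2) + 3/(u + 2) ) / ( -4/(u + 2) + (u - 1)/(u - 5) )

Numerator: -2/(u - 2) + 3/(u + 2) = (u - 10)/(u^2 - 4)
Denominator: -4/(u + 2) + (u - 1)/(u - 5) = (u^2 - 3*u + 18)/(u^2 - 3*u - 10)
Divide: ((u - 10)/(u^2 - 4)) · ((u^2 - 3*u - 10)/(u^2 - 3*u + 18)) = (u^2 - 15*u + 50)/(u^3 - 5*u^2 + 24*u - 36)

(u^2 - 15*u + 50)/(u^3 - 5*u^2 + 24*u - 36)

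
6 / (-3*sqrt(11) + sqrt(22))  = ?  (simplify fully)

(-18*sqrt(11) - 6*sqrt(22))/77

Multiply numerator and denominator by sqrt(22) + 3*sqrt(11).
Denominator becomes -77; numerator becomes 6*sqrt(22) + 18*sqrt(11).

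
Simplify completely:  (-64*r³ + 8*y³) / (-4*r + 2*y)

(2*y)^3 - (4*r)^3 = (-4*r + 2*y)(16*r² + 8*r*y + 4*y²).

16*r² + 8*r*y + 4*y²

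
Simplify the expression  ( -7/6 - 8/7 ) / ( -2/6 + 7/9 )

Numerator: -7/6 - 8/7 = -97/42
Denominator: -2/6 + 7/9 = 4/9
Divide: (-97/42) · (9/4) = -291/56

-291/56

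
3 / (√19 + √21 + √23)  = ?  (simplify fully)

(-6*√9177 + 51*√23 + 63*√21 + 75*√19)/1307

Group as (√21 + √23) + √19; multiply by (√21 + √23) - √19, then rationalise the remaining surd.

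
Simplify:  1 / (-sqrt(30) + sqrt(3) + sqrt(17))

Group as (sqrt(3) + sqrt(17)) - sqrt(30); multiply by (sqrt(3) + sqrt(17)) + sqrt(30), then rationalise the remaining surd.

(5*sqrt(30) + 8*sqrt(17) + 22*sqrt(3) + 3*sqrt(170))/52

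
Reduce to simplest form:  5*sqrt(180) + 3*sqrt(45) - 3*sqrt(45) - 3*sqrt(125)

15*sqrt(5)

5*sqrt(180) = 30*sqrt(5); 3*sqrt(45) = 9*sqrt(5); 3*sqrt(45) = 9*sqrt(5); 3*sqrt(125) = 15*sqrt(5)
Combine: (30 + 9 - 9 - 15)·sqrt(5) = 15*sqrt(5)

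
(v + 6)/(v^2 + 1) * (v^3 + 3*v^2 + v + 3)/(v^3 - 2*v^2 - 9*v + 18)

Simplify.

(v + 6)/(v^2 - 5*v + 6)

Factor: v^3 + 3*v^2 + v + 3 = (v + 3)*(v^2 + 1);  v^3 - 2*v^2 - 9*v + 18 = (v - 3)*(v + 3)*(v - 2)
Cancel the common factors (v^2 + 1), (v + 3).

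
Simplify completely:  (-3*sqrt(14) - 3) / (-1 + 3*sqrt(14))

Multiply numerator and denominator by -3*sqrt(14) - 1.
Denominator becomes -125; numerator becomes 12*sqrt(14) + 129.

(-129 - 12*sqrt(14))/125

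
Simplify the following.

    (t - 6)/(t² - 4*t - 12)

Factor: t² - 4*t - 12 = (t + 2)·(t - 6)
Cancel the common factor (t - 6).

1/(t + 2)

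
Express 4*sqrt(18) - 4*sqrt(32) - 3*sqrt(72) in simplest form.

4*sqrt(18) = 12*sqrt(2); 4*sqrt(32) = 16*sqrt(2); 3*sqrt(72) = 18*sqrt(2)
Combine: (12 - 16 - 18)·sqrt(2) = -22*sqrt(2)

-22*sqrt(2)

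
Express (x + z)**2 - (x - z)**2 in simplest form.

Write as f(x,z) - f(x,-z) and expand.

4*x*z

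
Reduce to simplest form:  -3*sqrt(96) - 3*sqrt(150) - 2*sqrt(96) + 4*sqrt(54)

3*sqrt(96) = 12*sqrt(6); 3*sqrt(150) = 15*sqrt(6); 2*sqrt(96) = 8*sqrt(6); 4*sqrt(54) = 12*sqrt(6)
Combine: (-12 - 15 - 8 + 12)·sqrt(6) = -23*sqrt(6)

-23*sqrt(6)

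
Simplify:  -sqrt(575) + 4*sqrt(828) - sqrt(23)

sqrt(575) = 5*sqrt(23); 4*sqrt(828) = 24*sqrt(23); sqrt(23) = sqrt(23)
Combine: (-5 + 24 - 1)·sqrt(23) = 18*sqrt(23)

18*sqrt(23)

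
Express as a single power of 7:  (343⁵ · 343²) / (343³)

343⁵ = 7^15; 343² = 7^6; 343³ = 7^9
Combine exponents: 7^12

7^12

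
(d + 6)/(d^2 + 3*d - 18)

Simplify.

Factor: d^2 + 3*d - 18 = (d - 3)*(d + 6)
Cancel the common factor (d + 6).

1/(d - 3)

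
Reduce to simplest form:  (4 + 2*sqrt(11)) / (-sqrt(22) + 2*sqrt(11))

Multiply numerator and denominator by sqrt(22) + 2*sqrt(11).
Denominator becomes 22; numerator becomes 4*sqrt(22) + 8*sqrt(11) + 22*sqrt(2) + 44.

(2*sqrt(22) + 4*sqrt(11) + 11*sqrt(2) + 22)/11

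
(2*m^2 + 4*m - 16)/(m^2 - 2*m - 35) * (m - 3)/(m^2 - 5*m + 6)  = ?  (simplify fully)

(2*m + 8)/(m^2 - 2*m - 35)

Factor: 2*m^2 + 4*m - 16 = 2*(m + 4)*(m - 2);  m^2 - 2*m - 35 = (m - 7)*(m + 5);  m^2 - 5*m + 6 = (m - 2)*(m - 3)
Cancel the common factors (m - 3), (m - 2).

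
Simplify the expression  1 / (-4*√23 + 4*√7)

(-√23 - √7)/64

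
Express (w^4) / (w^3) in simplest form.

w

Quotient: w^1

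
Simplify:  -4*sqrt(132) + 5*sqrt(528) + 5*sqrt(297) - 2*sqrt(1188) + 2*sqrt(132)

19*sqrt(33)

4*sqrt(132) = 8*sqrt(33); 5*sqrt(528) = 20*sqrt(33); 5*sqrt(297) = 15*sqrt(33); 2*sqrt(1188) = 12*sqrt(33); 2*sqrt(132) = 4*sqrt(33)
Combine: (-8 + 20 + 15 - 12 + 4)·sqrt(33) = 19*sqrt(33)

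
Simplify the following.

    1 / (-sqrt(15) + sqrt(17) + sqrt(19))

Group as (sqrt(17) + sqrt(19)) - sqrt(15); multiply by (sqrt(17) + sqrt(19)) + sqrt(15), then rationalise the remaining surd.

(-21*sqrt(15) + 13*sqrt(19) + 17*sqrt(17) + 2*sqrt(4845))/851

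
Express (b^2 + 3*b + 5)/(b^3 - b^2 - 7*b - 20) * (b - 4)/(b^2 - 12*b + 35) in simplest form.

1/(b^2 - 12*b + 35)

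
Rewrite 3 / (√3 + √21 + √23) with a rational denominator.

(-18*√161 + 3*√23 + 15*√21 + 123*√3)/251

Group as (√3 + √21) + √23; multiply by (√3 + √21) - √23, then rationalise the remaining surd.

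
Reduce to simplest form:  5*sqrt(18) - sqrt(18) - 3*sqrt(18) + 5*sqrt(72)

5*sqrt(18) = 15*sqrt(2); sqrt(18) = 3*sqrt(2); 3*sqrt(18) = 9*sqrt(2); 5*sqrt(72) = 30*sqrt(2)
Combine: (15 - 3 - 9 + 30)·sqrt(2) = 33*sqrt(2)

33*sqrt(2)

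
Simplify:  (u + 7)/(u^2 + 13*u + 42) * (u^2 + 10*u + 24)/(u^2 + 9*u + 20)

Factor: u^2 + 13*u + 42 = (u + 6)*(u + 7);  u^2 + 10*u + 24 = (u + 6)*(u + 4);  u^2 + 9*u + 20 = (u + 4)*(u + 5)
Cancel the common factors (u + 4), (u + 7), (u + 6).

1/(u + 5)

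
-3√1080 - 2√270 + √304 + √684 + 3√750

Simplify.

-9*√30 + 10*√19

3√1080 = 18*√30; 2√270 = 6*√30; √304 = 4*√19; √684 = 6*√19; 3√750 = 15*√30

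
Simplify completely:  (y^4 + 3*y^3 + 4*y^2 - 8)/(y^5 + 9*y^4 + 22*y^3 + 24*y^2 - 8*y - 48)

1/(y + 6)

Factor: y^4 + 3*y^3 + 4*y^2 - 8 = (y - 1)*(y^2 + 2*y + 4)*(y + 2);  y^5 + 9*y^4 + 22*y^3 + 24*y^2 - 8*y - 48 = (y^2 + 2*y + 4)*(y + 2)*(y + 6)*(y - 1)
Cancel the common factors (y^2 + 2*y + 4), (y + 2), (y - 1).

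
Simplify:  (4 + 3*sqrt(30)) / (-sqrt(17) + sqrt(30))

(4*sqrt(17) + 4*sqrt(30) + 3*sqrt(510) + 90)/13

Multiply numerator and denominator by sqrt(17) + sqrt(30).
Denominator becomes 13; numerator becomes 4*sqrt(17) + 4*sqrt(30) + 3*sqrt(510) + 90.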